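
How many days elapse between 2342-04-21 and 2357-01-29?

From April 21, 2342 to April 21, 2356: 14 years, of which 4 contain a Feb 29 — 10×365 + 4×366 = 5114 days.
April 2356: 30 − 21 = 9 days remain.
Then May (31), June (30), July (31), August (31), September (30), October (31), November (30), December (31): 31 + 30 + 31 + 31 + 30 + 31 + 30 + 31 = 245 days.
January 1–29, 2357: 29 days.
Residual: 283 days.
Total: 5397 days.

5397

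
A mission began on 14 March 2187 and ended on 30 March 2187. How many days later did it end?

16

Within March 2187: 30 − 14 = 16 days.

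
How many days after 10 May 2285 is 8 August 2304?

Day-of-year of May 10, 2285: 130.
Day-of-year of August 8, 2304: 221.
2285 has 365 days, so 365 − 130 = 235 days remain in 2285.
Full years 2286–2303: 15 common + 3 leap = 15×365 + 3×366 = 6573 days.
Total: 235 + 6573 + 221 = 7029 days.

7029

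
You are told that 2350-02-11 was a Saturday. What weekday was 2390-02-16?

Day-of-year of February 11, 2350: 42.
Day-of-year of February 16, 2390: 47.
2350 has 365 days, so 365 − 42 = 323 days remain in 2350.
Full years 2351–2389: 29 common + 10 leap = 29×365 + 10×366 = 14245 days.
Total: 323 + 14245 + 47 = 14615 days.
14615 mod 7 = 6, so 6 days after Saturday is Friday.

Friday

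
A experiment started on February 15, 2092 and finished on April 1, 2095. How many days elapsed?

1141

Day-of-year of February 15, 2092: 46.
Day-of-year of April 1, 2095: 91.
2092 has 366 days, so 366 − 46 = 320 days remain in 2092.
Full years: 2093: 365; 2094: 365. Sum = 730.
Total: 320 + 730 + 91 = 1141 days.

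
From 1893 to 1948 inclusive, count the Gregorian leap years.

Years divisible by 4: 1896, 1900, …, 1948 — 14 in all.
Of these, 1900 is divisible by 100 but not 400, so not leap.
Leap years: 14 − 1 = 13.

13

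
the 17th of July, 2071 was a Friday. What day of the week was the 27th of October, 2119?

Friday

From July 17, 2071 to July 17, 2119: 48 years, of which 11 contain a Feb 29 — 37×365 + 11×366 = 17531 days.
(2100 is not a leap year (divisible by 100 but not 400).)
July 2119: 31 − 17 = 14 days remain.
Then August (31), September (30): 31 + 30 = 61 days.
October 1–27, 2119: 27 days.
Residual: 102 days.
Total: 17633 days.
17633 is a multiple of 7, so the 27th of October, 2119 falls on the same weekday: Friday.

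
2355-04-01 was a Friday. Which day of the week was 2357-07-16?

Tuesday

April 1, 2355 → April 1, 2356: 366 days (2356 is a leap year).
April 1, 2356 → April 1, 2357: 365 days.
April 2357: 30 − 1 = 29 days remain.
Then May (31), June (30): 31 + 30 = 61 days.
July 1–16, 2357: 16 days.
Residual: 106 days.
Total: 837 days.
837 mod 7 = 4, so 4 days after Friday is Tuesday.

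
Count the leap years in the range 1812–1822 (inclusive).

3

Years divisible by 4 in [1812, 1822]: 1812, 1816, 1820.
No century exceptions apply. Count: 3.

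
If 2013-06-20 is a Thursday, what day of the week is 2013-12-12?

June 2013: 30 − 20 = 10 days remain.
Then July (31), August (31), September (30), October (31), November (30): 31 + 31 + 30 + 31 + 30 = 153 days.
December 1–12, 2013: 12 days.
Total: 10 + 153 + 12 = 175 days.
175 is a multiple of 7, so 2013-12-12 falls on the same weekday: Thursday.

Thursday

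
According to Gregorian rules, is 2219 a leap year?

2219 is not a leap year.

No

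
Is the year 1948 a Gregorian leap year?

1948 is a leap year.

Yes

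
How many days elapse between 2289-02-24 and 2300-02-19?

Day-of-year of February 24, 2289: 55.
Day-of-year of February 19, 2300: 50.
2289 has 365 days, so 365 − 55 = 310 days remain in 2289.
Full years 2290–2299: 8 common + 2 leap = 8×365 + 2×366 = 3652 days.
Total: 310 + 3652 + 50 = 4012 days.

4012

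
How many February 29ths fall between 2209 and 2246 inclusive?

Years divisible by 4 in [2209, 2246]: 2212, 2216, 2220, 2224, 2228, 2232, 2236, 2240, 2244.
No century exceptions apply. Count: 9.

9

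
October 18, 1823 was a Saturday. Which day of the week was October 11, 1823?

Count forward from the earlier date (October 11, 1823) to the later (October 18, 1823):
Within October 1823: 18 − 11 = 7 days.
7 is a multiple of 7, so October 11, 1823 falls on the same weekday: Saturday.

Saturday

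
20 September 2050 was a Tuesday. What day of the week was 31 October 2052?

September 20, 2050 → September 20, 2051: 365 days.
September 20, 2051 → September 20, 2052: 366 days (2052 is a leap year).
September 2052: 30 − 20 = 10 days remain.
October 1–31, 2052: 31 days.
Residual: 41 days.
Total: 772 days.
772 mod 7 = 2, so 2 days after Tuesday is Thursday.

Thursday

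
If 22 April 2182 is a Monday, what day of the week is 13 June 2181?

Count forward from the earlier date (June 13, 2181) to the later (April 22, 2182):
June 2181: 30 − 13 = 17 days remain.
Then 9 full months totalling 274 days.
April 1–22, 2182: 22 days.
Total: 17 + 274 + 22 = 313 days.
313 mod 7 = 5, so 5 days before Monday is Wednesday.

Wednesday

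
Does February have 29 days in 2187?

No

2187 is not a leap year.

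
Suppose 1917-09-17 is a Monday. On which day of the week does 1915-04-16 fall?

Count forward from the earlier date (April 16, 1915) to the later (September 17, 1917):
Day-of-year of April 16, 1915: 106.
Day-of-year of September 17, 1917: 260.
1915 has 365 days, so 365 − 106 = 259 days remain in 1915.
Full years: 1916: 366. Sum = 366.
Total: 259 + 366 + 260 = 885 days.
885 mod 7 = 3, so 3 days before Monday is Friday.

Friday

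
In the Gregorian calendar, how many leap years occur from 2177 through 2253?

Years divisible by 4: 2180, 2184, …, 2252 — 19 in all.
Of these, 2200 is divisible by 100 but not 400, so not leap.
Leap years: 19 − 1 = 18.

18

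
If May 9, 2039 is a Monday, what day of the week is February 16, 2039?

Wednesday

Count forward from the earlier date (February 16, 2039) to the later (May 9, 2039):
February 2039: 28 − 16 = 12 days remain (2039 is not a leap year, so February has 28 days).
Then March (31), April (30): 31 + 30 = 61 days.
May 1–9, 2039: 9 days.
Total: 12 + 61 + 9 = 82 days.
82 mod 7 = 5, so 5 days before Monday is Wednesday.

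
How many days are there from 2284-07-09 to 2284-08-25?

July 2284: 31 − 9 = 22 days remain.
August 1–25, 2284: 25 days.
Total: 22 + 25 = 47 days.

47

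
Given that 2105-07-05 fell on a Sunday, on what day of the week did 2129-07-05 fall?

From July 5, 2105 to July 5, 2129: 24 years, of which 6 contain a Feb 29 — 18×365 + 6×366 = 8766 days.
Total: 8766 days.
8766 mod 7 = 2, so 2 days after Sunday is Tuesday.

Tuesday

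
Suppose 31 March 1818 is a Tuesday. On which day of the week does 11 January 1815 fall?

Count forward from the earlier date (January 11, 1815) to the later (March 31, 1818):
January 11, 1815 → January 11, 1816: 365 days.
January 11, 1816 → January 11, 1817: 366 days (1816 is a leap year).
January 11, 1817 → January 11, 1818: 365 days.
January 1818: 31 − 11 = 20 days remain.
Then February 1818 (28): 28 days.
March 1–31, 1818: 31 days.
Residual: 79 days.
Total: 1175 days.
1175 mod 7 = 6, so 6 days before Tuesday is Wednesday.

Wednesday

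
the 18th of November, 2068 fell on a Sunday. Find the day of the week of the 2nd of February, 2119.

Thursday

Day-of-year of November 18, 2068: 323.
Day-of-year of February 2, 2119: 33.
2068 has 366 days, so 366 − 323 = 43 days remain in 2068.
Full years 2069–2118: 39 common + 11 leap = 39×365 + 11×366 = 18261 days.
Total: 43 + 18261 + 33 = 18337 days.
18337 mod 7 = 4, so 4 days after Sunday is Thursday.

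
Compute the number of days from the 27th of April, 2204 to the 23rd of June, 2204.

57

April 2204: 30 − 27 = 3 days remain.
Then May (31): 31 days.
June 1–23, 2204: 23 days.
Total: 3 + 31 + 23 = 57 days.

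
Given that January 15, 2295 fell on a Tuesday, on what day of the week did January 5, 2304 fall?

Day-of-year of January 15, 2295: 15.
Day-of-year of January 5, 2304: 5.
2295 has 365 days, so 365 − 15 = 350 days remain in 2295.
Full years 2296–2303: 7 common + 1 leap = 7×365 + 1×366 = 2921 days.
Total: 350 + 2921 + 5 = 3276 days.
3276 is a multiple of 7, so January 5, 2304 falls on the same weekday: Tuesday.

Tuesday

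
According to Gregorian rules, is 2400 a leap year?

Yes

2400 is a leap year (divisible by 400).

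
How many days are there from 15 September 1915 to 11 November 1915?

57

September 1915: 30 − 15 = 15 days remain.
Then October (31): 31 days.
November 1–11, 1915: 11 days.
Total: 15 + 31 + 11 = 57 days.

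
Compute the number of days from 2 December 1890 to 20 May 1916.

From December 2, 1890 to December 2, 1915: 25 years, of which 5 contain a Feb 29 — 20×365 + 5×366 = 9130 days.
(1900 is not a leap year (divisible by 100 but not 400).)
December 1915: 31 − 2 = 29 days remain.
Then January (31), February 1916 (29), March (31), April (30): 31 + 29 + 31 + 30 = 121 days.
May 1–20, 1916: 20 days.
Residual: 170 days.
Total: 9300 days.

9300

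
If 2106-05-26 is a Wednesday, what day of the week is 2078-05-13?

Friday

Count forward from the earlier date (May 13, 2078) to the later (May 26, 2106):
Day-of-year of May 13, 2078: 133.
Day-of-year of May 26, 2106: 146.
2078 has 365 days, so 365 − 133 = 232 days remain in 2078.
Full years 2079–2105: 21 common + 6 leap = 21×365 + 6×366 = 9861 days.
Total: 232 + 9861 + 146 = 10239 days.
10239 mod 7 = 5, so 5 days before Wednesday is Friday.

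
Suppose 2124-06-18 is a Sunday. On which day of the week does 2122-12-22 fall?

Tuesday

Count forward from the earlier date (December 22, 2122) to the later (June 18, 2124):
December 22, 2122 → December 22, 2123: 365 days.
December 2123: 31 − 22 = 9 days remain.
Then January (31), February 2124 (29), March (31), April (30), May (31): 31 + 29 + 31 + 30 + 31 = 152 days.
June 1–18, 2124: 18 days.
Residual: 179 days.
Total: 544 days.
544 mod 7 = 5, so 5 days before Sunday is Tuesday.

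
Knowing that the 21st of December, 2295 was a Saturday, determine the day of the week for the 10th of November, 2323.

Day-of-year of December 21, 2295: 355.
Day-of-year of November 10, 2323: 314.
2295 has 365 days, so 365 − 355 = 10 days remain in 2295.
Full years 2296–2322: 21 common + 6 leap = 21×365 + 6×366 = 9861 days.
Total: 10 + 9861 + 314 = 10185 days.
10185 is a multiple of 7, so the 10th of November, 2323 falls on the same weekday: Saturday.

Saturday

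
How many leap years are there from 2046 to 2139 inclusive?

22

Years divisible by 4: 2048, 2052, …, 2136 — 23 in all.
Of these, 2100 is divisible by 100 but not 400, so not leap.
Leap years: 23 − 1 = 22.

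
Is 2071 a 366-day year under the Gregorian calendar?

2071 is not a leap year.

No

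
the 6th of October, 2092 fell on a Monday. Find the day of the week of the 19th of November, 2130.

From October 6, 2092 to October 6, 2130: 38 years, of which 8 contain a Feb 29 — 30×365 + 8×366 = 13878 days.
(2100 is not a leap year (divisible by 100 but not 400).)
October 2130: 31 − 6 = 25 days remain.
November 1–19, 2130: 19 days.
Residual: 44 days.
Total: 13922 days.
13922 mod 7 = 6, so 6 days after Monday is Sunday.

Sunday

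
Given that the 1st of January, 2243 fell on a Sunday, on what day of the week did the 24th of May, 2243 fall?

Wednesday

January 2243: 31 − 1 = 30 days remain.
Then February 2243 (28), March (31), April (30): 28 + 31 + 30 = 89 days.
May 1–24, 2243: 24 days.
Total: 30 + 89 + 24 = 143 days.
143 mod 7 = 3, so 3 days after Sunday is Wednesday.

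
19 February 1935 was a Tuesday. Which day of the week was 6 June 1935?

February 1935: 28 − 19 = 9 days remain (1935 is not a leap year, so February has 28 days).
Then March (31), April (30), May (31): 31 + 30 + 31 = 92 days.
June 1–6, 1935: 6 days.
Total: 9 + 92 + 6 = 107 days.
107 mod 7 = 2, so 2 days after Tuesday is Thursday.

Thursday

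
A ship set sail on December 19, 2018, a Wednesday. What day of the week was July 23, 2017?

Count forward from the earlier date (July 23, 2017) to the later (December 19, 2018):
July 23, 2017 → July 23, 2018: 365 days.
July 2018: 31 − 23 = 8 days remain.
Then August (31), September (30), October (31), November (30): 31 + 30 + 31 + 30 = 122 days.
December 1–19, 2018: 19 days.
Residual: 149 days.
Total: 514 days.
514 mod 7 = 3, so 3 days before Wednesday is Sunday.

Sunday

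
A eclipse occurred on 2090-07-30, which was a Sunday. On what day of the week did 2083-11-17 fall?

Wednesday

Count forward from the earlier date (November 17, 2083) to the later (July 30, 2090):
November 17, 2083 → November 17, 2084: 366 days (2084 is a leap year).
November 17, 2084 → November 17, 2085: 365 days.
November 17, 2085 → November 17, 2086: 365 days.
November 17, 2086 → November 17, 2087: 365 days.
November 17, 2087 → November 17, 2088: 366 days (2088 is a leap year).
November 17, 2088 → November 17, 2089: 365 days.
November 2089: 30 − 17 = 13 days remain.
Then December (31), January (31), February 2090 (28), March (31), April (30), May (31), June (30): 31 + 31 + 28 + 31 + 30 + 31 + 30 = 212 days.
July 1–30, 2090: 30 days.
Residual: 255 days.
Total: 2447 days.
2447 mod 7 = 4, so 4 days before Sunday is Wednesday.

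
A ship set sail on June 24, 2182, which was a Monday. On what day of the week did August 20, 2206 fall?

From June 24, 2182 to June 24, 2206: 24 years, of which 5 contain a Feb 29 — 19×365 + 5×366 = 8765 days.
(2200 is not a leap year (divisible by 100 but not 400).)
June 2206: 30 − 24 = 6 days remain.
Then July (31): 31 days.
August 1–20, 2206: 20 days.
Residual: 57 days.
Total: 8822 days.
8822 mod 7 = 2, so 2 days after Monday is Wednesday.

Wednesday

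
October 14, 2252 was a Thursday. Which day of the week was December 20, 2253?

Tuesday

October 14, 2252 → October 14, 2253: 365 days.
October 2253: 31 − 14 = 17 days remain.
Then November (30): 30 days.
December 1–20, 2253: 20 days.
Residual: 67 days.
Total: 432 days.
432 mod 7 = 5, so 5 days after Thursday is Tuesday.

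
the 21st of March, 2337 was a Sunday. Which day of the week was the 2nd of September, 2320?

Count forward from the earlier date (September 2, 2320) to the later (March 21, 2337):
Day-of-year of September 2, 2320: 246.
Day-of-year of March 21, 2337: 80.
2320 has 366 days, so 366 − 246 = 120 days remain in 2320.
Full years 2321–2336: 12 common + 4 leap = 12×365 + 4×366 = 5844 days.
Total: 120 + 5844 + 80 = 6044 days.
6044 mod 7 = 3, so 3 days before Sunday is Thursday.

Thursday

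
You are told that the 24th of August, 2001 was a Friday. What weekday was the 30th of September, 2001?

Sunday

August 2001: 31 − 24 = 7 days remain.
September 1–30, 2001: 30 days.
Total: 7 + 30 = 37 days.
37 mod 7 = 2, so 2 days after Friday is Sunday.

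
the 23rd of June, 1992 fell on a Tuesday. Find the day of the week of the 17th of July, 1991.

Count forward from the earlier date (July 17, 1991) to the later (June 23, 1992):
July 1991: 31 − 17 = 14 days remain.
Then 10 full months totalling 305 days.
June 1–23, 1992: 23 days.
Residual: 342 days.
Total: 342 days.
342 mod 7 = 6, so 6 days before Tuesday is Wednesday.

Wednesday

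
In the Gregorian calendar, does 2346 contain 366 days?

No

2346 is not a leap year.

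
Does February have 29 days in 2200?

2200 is not a leap year (divisible by 100 but not 400).

No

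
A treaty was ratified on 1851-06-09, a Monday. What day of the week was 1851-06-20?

Friday

Within June 1851: 20 − 9 = 11 days.
11 mod 7 = 4, so 4 days after Monday is Friday.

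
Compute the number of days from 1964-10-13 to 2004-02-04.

From October 13, 1964 to October 13, 2003: 39 years, of which 9 contain a Feb 29 — 30×365 + 9×366 = 14244 days.
(2000 is a leap year (divisible by 400).)
October 2003: 31 − 13 = 18 days remain.
Then November (30), December (31), January (31): 30 + 31 + 31 = 92 days.
February 1–4, 2004: 4 days (2004 is a leap year).
Residual: 114 days.
Total: 14358 days.

14358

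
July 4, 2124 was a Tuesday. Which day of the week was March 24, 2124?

Count forward from the earlier date (March 24, 2124) to the later (July 4, 2124):
March 2124: 31 − 24 = 7 days remain.
Then April (30), May (31), June (30): 30 + 31 + 30 = 91 days.
July 1–4, 2124: 4 days.
Total: 7 + 91 + 4 = 102 days.
102 mod 7 = 4, so 4 days before Tuesday is Friday.

Friday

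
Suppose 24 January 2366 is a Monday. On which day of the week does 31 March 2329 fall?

Count forward from the earlier date (March 31, 2329) to the later (January 24, 2366):
Day-of-year of March 31, 2329: 90.
Day-of-year of January 24, 2366: 24.
2329 has 365 days, so 365 − 90 = 275 days remain in 2329.
Full years 2330–2365: 27 common + 9 leap = 27×365 + 9×366 = 13149 days.
Total: 275 + 13149 + 24 = 13448 days.
13448 mod 7 = 1, so 1 day before Monday is Sunday.

Sunday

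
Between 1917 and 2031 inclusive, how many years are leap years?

Years divisible by 4: 1920, 1924, …, 2028 — 28 in all.
2000 is divisible by 400, so still leap.
No century exceptions apply. Count: 28.

28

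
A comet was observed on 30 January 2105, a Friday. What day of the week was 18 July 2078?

Count forward from the earlier date (July 18, 2078) to the later (January 30, 2105):
From July 18, 2078 to July 18, 2104: 26 years, of which 6 contain a Feb 29 — 20×365 + 6×366 = 9496 days.
(2100 is not a leap year (divisible by 100 but not 400).)
July 2104: 31 − 18 = 13 days remain.
Then August (31), September (30), October (31), November (30), December (31): 31 + 30 + 31 + 30 + 31 = 153 days.
January 1–30, 2105: 30 days.
Residual: 196 days.
Total: 9692 days.
9692 mod 7 = 4, so 4 days before Friday is Monday.

Monday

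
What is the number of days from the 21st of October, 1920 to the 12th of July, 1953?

11952

Day-of-year of October 21, 1920: 295.
Day-of-year of July 12, 1953: 193.
1920 has 366 days, so 366 − 295 = 71 days remain in 1920.
Full years 1921–1952: 24 common + 8 leap = 24×365 + 8×366 = 11688 days.
Total: 71 + 11688 + 193 = 11952 days.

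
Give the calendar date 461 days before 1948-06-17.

1947-03-14

Count 461 days before June 17, 1948:
March 14, 1947 → March 14, 1948: 366 days (1948 is a leap year).
March 1948: 31 − 14 = 17 days remain.
Then April (30), May (31): 30 + 31 = 61 days.
June 1–17, 1948: 17 days.
Residual: 95 days.
Total: 461 days.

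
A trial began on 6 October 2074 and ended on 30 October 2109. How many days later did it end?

From October 6, 2074 to October 6, 2109: 35 years, of which 8 contain a Feb 29 — 27×365 + 8×366 = 12783 days.
(2100 is not a leap year (divisible by 100 but not 400).)
Within October 2109: 30 − 6 = 24 days.
Total: 12807 days.

12807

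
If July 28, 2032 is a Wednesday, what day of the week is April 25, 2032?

Count forward from the earlier date (April 25, 2032) to the later (July 28, 2032):
April 2032: 30 − 25 = 5 days remain.
Then May (31), June (30): 31 + 30 = 61 days.
July 1–28, 2032: 28 days.
Total: 5 + 61 + 28 = 94 days.
94 mod 7 = 3, so 3 days before Wednesday is Sunday.

Sunday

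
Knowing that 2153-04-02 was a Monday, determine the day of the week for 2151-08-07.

Saturday

Count forward from the earlier date (August 7, 2151) to the later (April 2, 2153):
Day-of-year of August 7, 2151: 219.
Day-of-year of April 2, 2153: 92.
2151 has 365 days, so 365 − 219 = 146 days remain in 2151.
Full years: 2152: 366. Sum = 366.
Total: 146 + 366 + 92 = 604 days.
604 mod 7 = 2, so 2 days before Monday is Saturday.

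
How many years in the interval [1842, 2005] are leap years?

Years divisible by 4: 1844, 1848, …, 2004 — 41 in all.
Of these, 1900 is divisible by 100 but not 400, so not leap.
2000 is divisible by 400, so still leap.
Leap years: 41 − 1 = 40.

40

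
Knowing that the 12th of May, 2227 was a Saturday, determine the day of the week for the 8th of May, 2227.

Tuesday

Count forward from the earlier date (May 8, 2227) to the later (May 12, 2227):
Within May 2227: 12 − 8 = 4 days.
4 mod 7 = 4, so 4 days before Saturday is Tuesday.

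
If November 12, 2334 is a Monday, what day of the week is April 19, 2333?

Wednesday

Count forward from the earlier date (April 19, 2333) to the later (November 12, 2334):
Day-of-year of April 19, 2333: 109.
Day-of-year of November 12, 2334: 316.
2333 has 365 days, so 365 − 109 = 256 days remain in 2333.
Total: 256 + 316 = 572 days.
572 mod 7 = 5, so 5 days before Monday is Wednesday.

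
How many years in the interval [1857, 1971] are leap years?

27

Years divisible by 4: 1860, 1864, …, 1968 — 28 in all.
Of these, 1900 is divisible by 100 but not 400, so not leap.
Leap years: 28 − 1 = 27.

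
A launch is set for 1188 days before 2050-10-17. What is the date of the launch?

2047-07-17

Count 1188 days before October 17, 2050:
July 17, 2047 → July 17, 2048: 366 days (2048 is a leap year).
July 17, 2048 → July 17, 2049: 365 days.
July 17, 2049 → July 17, 2050: 365 days.
July 2050: 31 − 17 = 14 days remain.
Then August (31), September (30): 31 + 30 = 61 days.
October 1–17, 2050: 17 days.
Residual: 92 days.
Total: 1188 days.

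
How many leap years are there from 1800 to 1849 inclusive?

Years divisible by 4: 1800, 1804, …, 1848 — 13 in all.
Of these, 1800 is divisible by 100 but not 400, so not leap.
Leap years: 13 − 1 = 12.

12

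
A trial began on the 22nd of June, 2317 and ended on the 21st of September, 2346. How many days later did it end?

10683

From June 22, 2317 to June 22, 2346: 29 years, of which 7 contain a Feb 29 — 22×365 + 7×366 = 10592 days.
June 2346: 30 − 22 = 8 days remain.
Then July (31), August (31): 31 + 31 = 62 days.
September 1–21, 2346: 21 days.
Residual: 91 days.
Total: 10683 days.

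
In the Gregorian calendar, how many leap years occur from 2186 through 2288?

Years divisible by 4: 2188, 2192, …, 2288 — 26 in all.
Of these, 2200 is divisible by 100 but not 400, so not leap.
Leap years: 26 − 1 = 25.

25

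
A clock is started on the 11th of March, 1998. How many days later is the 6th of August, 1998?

148

March 1998: 31 − 11 = 20 days remain.
Then April (30), May (31), June (30), July (31): 30 + 31 + 30 + 31 = 122 days.
August 1–6, 1998: 6 days.
Total: 20 + 122 + 6 = 148 days.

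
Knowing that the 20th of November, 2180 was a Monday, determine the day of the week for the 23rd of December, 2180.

November 2180: 30 − 20 = 10 days remain.
December 1–23, 2180: 23 days.
Total: 10 + 23 = 33 days.
33 mod 7 = 5, so 5 days after Monday is Saturday.

Saturday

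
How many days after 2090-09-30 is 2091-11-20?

416

September 30, 2090 → September 30, 2091: 365 days.
September 2091: 30 − 30 = 0 days remain.
Then October (31): 31 days.
November 1–20, 2091: 20 days.
Residual: 51 days.
Total: 416 days.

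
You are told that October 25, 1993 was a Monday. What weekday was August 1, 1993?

Sunday

Count forward from the earlier date (August 1, 1993) to the later (October 25, 1993):
August 1993: 31 − 1 = 30 days remain.
Then September (30): 30 days.
October 1–25, 1993: 25 days.
Total: 30 + 30 + 25 = 85 days.
85 mod 7 = 1, so 1 day before Monday is Sunday.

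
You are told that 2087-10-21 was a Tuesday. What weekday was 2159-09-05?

From October 21, 2087 to October 21, 2158: 71 years, of which 17 contain a Feb 29 — 54×365 + 17×366 = 25932 days.
(2100 is not a leap year (divisible by 100 but not 400).)
October 2158: 31 − 21 = 10 days remain.
Then 10 full months totalling 304 days.
September 1–5, 2159: 5 days.
Residual: 319 days.
Total: 26251 days.
26251 mod 7 = 1, so 1 day after Tuesday is Wednesday.

Wednesday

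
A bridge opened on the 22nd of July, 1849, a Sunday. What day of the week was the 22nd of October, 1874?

Day-of-year of July 22, 1849: 203.
Day-of-year of October 22, 1874: 295.
1849 has 365 days, so 365 − 203 = 162 days remain in 1849.
Full years 1850–1873: 18 common + 6 leap = 18×365 + 6×366 = 8766 days.
Total: 162 + 8766 + 295 = 9223 days.
9223 mod 7 = 4, so 4 days after Sunday is Thursday.

Thursday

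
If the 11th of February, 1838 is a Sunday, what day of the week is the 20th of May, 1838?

Sunday

February 1838: 28 − 11 = 17 days remain (1838 is not a leap year, so February has 28 days).
Then March (31), April (30): 31 + 30 = 61 days.
May 1–20, 1838: 20 days.
Total: 17 + 61 + 20 = 98 days.
98 is a multiple of 7, so the 20th of May, 1838 falls on the same weekday: Sunday.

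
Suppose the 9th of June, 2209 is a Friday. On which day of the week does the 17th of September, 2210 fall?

Monday

Day-of-year of June 9, 2209: 160.
Day-of-year of September 17, 2210: 260.
2209 has 365 days, so 365 − 160 = 205 days remain in 2209.
Total: 205 + 260 = 465 days.
465 mod 7 = 3, so 3 days after Friday is Monday.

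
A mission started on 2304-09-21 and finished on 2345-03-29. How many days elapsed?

14799

Day-of-year of September 21, 2304: 265.
Day-of-year of March 29, 2345: 88.
2304 has 366 days, so 366 − 265 = 101 days remain in 2304.
Full years 2305–2344: 30 common + 10 leap = 30×365 + 10×366 = 14610 days.
Total: 101 + 14610 + 88 = 14799 days.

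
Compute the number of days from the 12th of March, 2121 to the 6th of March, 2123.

Day-of-year of March 12, 2121: 71.
Day-of-year of March 6, 2123: 65.
2121 has 365 days, so 365 − 71 = 294 days remain in 2121.
Full years: 2122: 365. Sum = 365.
Total: 294 + 365 + 65 = 724 days.

724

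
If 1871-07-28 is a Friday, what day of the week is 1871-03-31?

Friday

Count forward from the earlier date (March 31, 1871) to the later (July 28, 1871):
March 1871: 31 − 31 = 0 days remain.
Then April (30), May (31), June (30): 30 + 31 + 30 = 91 days.
July 1–28, 1871: 28 days.
Total: 0 + 91 + 28 = 119 days.
119 is a multiple of 7, so 1871-03-31 falls on the same weekday: Friday.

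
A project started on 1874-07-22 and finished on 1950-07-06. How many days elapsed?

27742

Day-of-year of July 22, 1874: 203.
Day-of-year of July 6, 1950: 187.
1874 has 365 days, so 365 − 203 = 162 days remain in 1874.
Full years 1875–1949: 57 common + 18 leap = 57×365 + 18×366 = 27393 days.
Total: 162 + 27393 + 187 = 27742 days.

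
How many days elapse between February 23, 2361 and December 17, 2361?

297

February 2361: 28 − 23 = 5 days remain (2361 is not a leap year, so February has 28 days).
Then 9 full months totalling 275 days.
December 1–17, 2361: 17 days.
Total: 5 + 275 + 17 = 297 days.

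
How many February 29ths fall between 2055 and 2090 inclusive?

Years divisible by 4 in [2055, 2090]: 2056, 2060, 2064, 2068, 2072, 2076, 2080, 2084, 2088.
No century exceptions apply. Count: 9.

9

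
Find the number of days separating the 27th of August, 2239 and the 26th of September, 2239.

August 2239: 31 − 27 = 4 days remain.
September 1–26, 2239: 26 days.
Total: 4 + 26 = 30 days.

30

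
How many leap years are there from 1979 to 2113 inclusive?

Years divisible by 4: 1980, 1984, …, 2112 — 34 in all.
Of these, 2100 is divisible by 100 but not 400, so not leap.
2000 is divisible by 400, so still leap.
Leap years: 34 − 1 = 33.

33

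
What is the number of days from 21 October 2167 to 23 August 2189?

From October 21, 2167 to October 21, 2188: 21 years, of which 6 contain a Feb 29 — 15×365 + 6×366 = 7671 days.
October 2188: 31 − 21 = 10 days remain.
Then 9 full months totalling 273 days.
August 1–23, 2189: 23 days.
Residual: 306 days.
Total: 7977 days.

7977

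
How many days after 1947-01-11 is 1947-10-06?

January 1947: 31 − 11 = 20 days remain.
Then February 1947 (28), March (31), April (30), May (31), June (30), July (31), August (31), September (30): 28 + 31 + 30 + 31 + 30 + 31 + 31 + 30 = 242 days.
October 1–6, 1947: 6 days.
Total: 20 + 242 + 6 = 268 days.

268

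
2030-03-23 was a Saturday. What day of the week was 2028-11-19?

Count forward from the earlier date (November 19, 2028) to the later (March 23, 2030):
November 19, 2028 → November 19, 2029: 365 days.
November 2029: 30 − 19 = 11 days remain.
Then December (31), January (31), February 2030 (28): 31 + 31 + 28 = 90 days.
March 1–23, 2030: 23 days.
Residual: 124 days.
Total: 489 days.
489 mod 7 = 6, so 6 days before Saturday is Sunday.

Sunday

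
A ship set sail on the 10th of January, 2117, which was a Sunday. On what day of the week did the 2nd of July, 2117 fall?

Friday

January 2117: 31 − 10 = 21 days remain.
Then February 2117 (28), March (31), April (30), May (31), June (30): 28 + 31 + 30 + 31 + 30 = 150 days.
July 1–2, 2117: 2 days.
Total: 21 + 150 + 2 = 173 days.
173 mod 7 = 5, so 5 days after Sunday is Friday.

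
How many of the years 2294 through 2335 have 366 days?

Years divisible by 4 in [2294, 2335]: 2296, 2300, 2304, 2308, 2312, 2316, 2320, 2324, 2328, 2332.
Of these, 2300 is divisible by 100 but not 400, so not leap.
Leap years: 10 − 1 = 9.

9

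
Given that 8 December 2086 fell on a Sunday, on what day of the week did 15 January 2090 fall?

Day-of-year of December 8, 2086: 342.
Day-of-year of January 15, 2090: 15.
2086 has 365 days, so 365 − 342 = 23 days remain in 2086.
Full years: 2087: 365; 2088: 366; 2089: 365. Sum = 1096.
Total: 23 + 1096 + 15 = 1134 days.
1134 is a multiple of 7, so 15 January 2090 falls on the same weekday: Sunday.

Sunday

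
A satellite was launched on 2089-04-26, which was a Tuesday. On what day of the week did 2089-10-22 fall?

Saturday

April 2089: 30 − 26 = 4 days remain.
Then May (31), June (30), July (31), August (31), September (30): 31 + 30 + 31 + 31 + 30 = 153 days.
October 1–22, 2089: 22 days.
Total: 4 + 153 + 22 = 179 days.
179 mod 7 = 4, so 4 days after Tuesday is Saturday.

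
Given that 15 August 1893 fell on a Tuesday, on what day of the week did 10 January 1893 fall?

Tuesday

Count forward from the earlier date (January 10, 1893) to the later (August 15, 1893):
January 1893: 31 − 10 = 21 days remain.
Then February 1893 (28), March (31), April (30), May (31), June (30), July (31): 28 + 31 + 30 + 31 + 30 + 31 = 181 days.
August 1–15, 1893: 15 days.
Total: 21 + 181 + 15 = 217 days.
217 is a multiple of 7, so 10 January 1893 falls on the same weekday: Tuesday.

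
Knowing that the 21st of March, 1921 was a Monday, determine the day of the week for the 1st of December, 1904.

Thursday

Count forward from the earlier date (December 1, 1904) to the later (March 21, 1921):
Day-of-year of December 1, 1904: 336.
Day-of-year of March 21, 1921: 80.
1904 has 366 days, so 366 − 336 = 30 days remain in 1904.
Full years 1905–1920: 12 common + 4 leap = 12×365 + 4×366 = 5844 days.
Total: 30 + 5844 + 80 = 5954 days.
5954 mod 7 = 4, so 4 days before Monday is Thursday.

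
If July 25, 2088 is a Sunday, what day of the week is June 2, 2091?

Saturday

Day-of-year of July 25, 2088: 207.
Day-of-year of June 2, 2091: 153.
2088 has 366 days, so 366 − 207 = 159 days remain in 2088.
Full years: 2089: 365; 2090: 365. Sum = 730.
Total: 159 + 730 + 153 = 1042 days.
1042 mod 7 = 6, so 6 days after Sunday is Saturday.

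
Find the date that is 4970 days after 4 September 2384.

14 April 2398

Count 4970 days after September 4, 2384:
From September 4, 2384 to September 4, 2397: 13 years, of which 3 contain a Feb 29 — 10×365 + 3×366 = 4748 days.
September 2397: 30 − 4 = 26 days remain.
Then October (31), November (30), December (31), January (31), February 2398 (28), March (31): 31 + 30 + 31 + 31 + 28 + 31 = 182 days.
April 1–14, 2398: 14 days.
Residual: 222 days.
Total: 4970 days.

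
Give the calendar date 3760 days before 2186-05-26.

2176-02-08

Count 3760 days before May 26, 2186:
From February 8, 2176 to February 8, 2186: 10 years, of which 3 contain a Feb 29 — 7×365 + 3×366 = 3653 days.
February 2186: 28 − 8 = 20 days remain (2186 is not a leap year, so February has 28 days).
Then March (31), April (30): 31 + 30 = 61 days.
May 1–26, 2186: 26 days.
Residual: 107 days.
Total: 3760 days.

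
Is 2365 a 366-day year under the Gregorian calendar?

2365 is not a leap year.

No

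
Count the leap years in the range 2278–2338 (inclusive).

14

Years divisible by 4: 2280, 2284, …, 2336 — 15 in all.
Of these, 2300 is divisible by 100 but not 400, so not leap.
Leap years: 15 − 1 = 14.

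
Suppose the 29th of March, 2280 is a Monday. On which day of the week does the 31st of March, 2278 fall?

Count forward from the earlier date (March 31, 2278) to the later (March 29, 2280):
Day-of-year of March 31, 2278: 90.
Day-of-year of March 29, 2280: 89.
2278 has 365 days, so 365 − 90 = 275 days remain in 2278.
Full years: 2279: 365. Sum = 365.
Total: 275 + 365 + 89 = 729 days.
729 mod 7 = 1, so 1 day before Monday is Sunday.

Sunday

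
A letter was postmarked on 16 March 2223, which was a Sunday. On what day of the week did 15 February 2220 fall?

Count forward from the earlier date (February 15, 2220) to the later (March 16, 2223):
February 15, 2220 → February 15, 2221: 366 days (2220 is a leap year).
February 15, 2221 → February 15, 2222: 365 days.
February 15, 2222 → February 15, 2223: 365 days.
February 2223: 28 − 15 = 13 days remain (2223 is not a leap year, so February has 28 days).
March 1–16, 2223: 16 days.
Residual: 29 days.
Total: 1125 days.
1125 mod 7 = 5, so 5 days before Sunday is Tuesday.

Tuesday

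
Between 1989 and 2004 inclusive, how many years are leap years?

4

Years divisible by 4 in [1989, 2004]: 1992, 1996, 2000, 2004.
2000 is divisible by 400, so still leap.
No century exceptions apply. Count: 4.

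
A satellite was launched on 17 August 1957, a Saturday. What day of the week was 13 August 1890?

Count forward from the earlier date (August 13, 1890) to the later (August 17, 1957):
Day-of-year of August 13, 1890: 225.
Day-of-year of August 17, 1957: 229.
1890 has 365 days, so 365 − 225 = 140 days remain in 1890.
Full years 1891–1956: 50 common + 16 leap = 50×365 + 16×366 = 24106 days.
Total: 140 + 24106 + 229 = 24475 days.
24475 mod 7 = 3, so 3 days before Saturday is Wednesday.

Wednesday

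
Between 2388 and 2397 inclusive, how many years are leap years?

Years divisible by 4 in [2388, 2397]: 2388, 2392, 2396.
No century exceptions apply. Count: 3.

3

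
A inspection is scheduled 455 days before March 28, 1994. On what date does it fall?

December 28, 1992

Count 455 days before March 28, 1994:
Day-of-year of December 28, 1992: 363.
Day-of-year of March 28, 1994: 87.
1992 has 366 days, so 366 − 363 = 3 days remain in 1992.
Full years: 1993: 365. Sum = 365.
Total: 3 + 365 + 87 = 455 days.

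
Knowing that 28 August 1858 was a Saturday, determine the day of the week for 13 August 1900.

Monday

Day-of-year of August 28, 1858: 240.
Day-of-year of August 13, 1900: 225.
1858 has 365 days, so 365 − 240 = 125 days remain in 1858.
Full years 1859–1899: 31 common + 10 leap = 31×365 + 10×366 = 14975 days.
Total: 125 + 14975 + 225 = 15325 days.
15325 mod 7 = 2, so 2 days after Saturday is Monday.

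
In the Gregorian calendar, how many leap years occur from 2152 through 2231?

19

Years divisible by 4: 2152, 2156, …, 2228 — 20 in all.
Of these, 2200 is divisible by 100 but not 400, so not leap.
Leap years: 20 − 1 = 19.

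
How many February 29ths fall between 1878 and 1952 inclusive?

Years divisible by 4: 1880, 1884, …, 1952 — 19 in all.
Of these, 1900 is divisible by 100 but not 400, so not leap.
Leap years: 19 − 1 = 18.

18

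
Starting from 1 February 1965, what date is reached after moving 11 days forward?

12 February 1965

Count 11 days after February 1, 1965:
Within February 1965: 12 − 1 = 11 days.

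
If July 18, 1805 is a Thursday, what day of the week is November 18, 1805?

July 1805: 31 − 18 = 13 days remain.
Then August (31), September (30), October (31): 31 + 30 + 31 = 92 days.
November 1–18, 1805: 18 days.
Total: 13 + 92 + 18 = 123 days.
123 mod 7 = 4, so 4 days after Thursday is Monday.

Monday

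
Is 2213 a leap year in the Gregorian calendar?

No

2213 is not a leap year.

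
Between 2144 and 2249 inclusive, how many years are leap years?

26

Years divisible by 4: 2144, 2148, …, 2248 — 27 in all.
Of these, 2200 is divisible by 100 but not 400, so not leap.
Leap years: 27 − 1 = 26.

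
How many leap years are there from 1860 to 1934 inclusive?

18

Years divisible by 4: 1860, 1864, …, 1932 — 19 in all.
Of these, 1900 is divisible by 100 but not 400, so not leap.
Leap years: 19 − 1 = 18.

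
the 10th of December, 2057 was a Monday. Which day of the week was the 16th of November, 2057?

Friday

Count forward from the earlier date (November 16, 2057) to the later (December 10, 2057):
November 2057: 30 − 16 = 14 days remain.
December 1–10, 2057: 10 days.
Total: 14 + 10 = 24 days.
24 mod 7 = 3, so 3 days before Monday is Friday.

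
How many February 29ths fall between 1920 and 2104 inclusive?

Years divisible by 4: 1920, 1924, …, 2104 — 47 in all.
Of these, 2100 is divisible by 100 but not 400, so not leap.
2000 is divisible by 400, so still leap.
Leap years: 47 − 1 = 46.

46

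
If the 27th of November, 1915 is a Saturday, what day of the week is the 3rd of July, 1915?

Count forward from the earlier date (July 3, 1915) to the later (November 27, 1915):
July 1915: 31 − 3 = 28 days remain.
Then August (31), September (30), October (31): 31 + 30 + 31 = 92 days.
November 1–27, 1915: 27 days.
Total: 28 + 92 + 27 = 147 days.
147 is a multiple of 7, so the 3rd of July, 1915 falls on the same weekday: Saturday.

Saturday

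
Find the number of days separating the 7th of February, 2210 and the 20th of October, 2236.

9752

Day-of-year of February 7, 2210: 38.
Day-of-year of October 20, 2236: 294.
2210 has 365 days, so 365 − 38 = 327 days remain in 2210.
Full years 2211–2235: 19 common + 6 leap = 19×365 + 6×366 = 9131 days.
Total: 327 + 9131 + 294 = 9752 days.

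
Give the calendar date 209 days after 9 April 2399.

4 November 2399

Count 209 days after April 9, 2399:
April 2399: 30 − 9 = 21 days remain.
Then May (31), June (30), July (31), August (31), September (30), October (31): 31 + 30 + 31 + 31 + 30 + 31 = 184 days.
November 1–4, 2399: 4 days.
Total: 21 + 184 + 4 = 209 days.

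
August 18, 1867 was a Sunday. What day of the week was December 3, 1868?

August 18, 1867 → August 18, 1868: 366 days (1868 is a leap year).
August 1868: 31 − 18 = 13 days remain.
Then September (30), October (31), November (30): 30 + 31 + 30 = 91 days.
December 1–3, 1868: 3 days.
Residual: 107 days.
Total: 473 days.
473 mod 7 = 4, so 4 days after Sunday is Thursday.

Thursday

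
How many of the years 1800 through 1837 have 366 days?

9

Years divisible by 4 in [1800, 1837]: 1800, 1804, 1808, 1812, 1816, 1820, 1824, 1828, 1832, 1836.
Of these, 1800 is divisible by 100 but not 400, so not leap.
Leap years: 10 − 1 = 9.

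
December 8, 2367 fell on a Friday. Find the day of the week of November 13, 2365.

Count forward from the earlier date (November 13, 2365) to the later (December 8, 2367):
November 2365: 30 − 13 = 17 days remain.
Then 24 full months totalling 730 days.
December 1–8, 2367: 8 days.
Total: 17 + 730 + 8 = 755 days.
755 mod 7 = 6, so 6 days before Friday is Saturday.

Saturday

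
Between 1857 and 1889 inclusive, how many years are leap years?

8

Years divisible by 4 in [1857, 1889]: 1860, 1864, 1868, 1872, 1876, 1880, 1884, 1888.
No century exceptions apply. Count: 8.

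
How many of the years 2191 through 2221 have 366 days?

Years divisible by 4 in [2191, 2221]: 2192, 2196, 2200, 2204, 2208, 2212, 2216, 2220.
Of these, 2200 is divisible by 100 but not 400, so not leap.
Leap years: 8 − 1 = 7.

7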